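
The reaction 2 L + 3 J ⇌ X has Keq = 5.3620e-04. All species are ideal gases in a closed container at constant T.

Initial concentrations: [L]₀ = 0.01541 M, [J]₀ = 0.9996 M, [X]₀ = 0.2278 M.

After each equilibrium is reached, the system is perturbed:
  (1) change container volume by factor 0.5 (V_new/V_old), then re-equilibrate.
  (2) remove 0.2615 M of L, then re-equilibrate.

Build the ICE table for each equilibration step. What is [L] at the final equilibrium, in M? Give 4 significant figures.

Q₀ = 960.4 vs Keq = 5.3620e-04 ⇒ Q>K, reverse
Step 1:
                  L         J         X
  init      0.01541    0.9996    0.2278
  Δ          0.4545    0.6817   -0.2272
  eq         0.4699     1.681 5.6267e-04
  solve Keq expr → x = -0.2272; check Q = 5.3620e-04
Then change container volume by factor 0.5 (V_new/V_old).
Step 2:
                  L         J         X
  init       0.9398     3.363  0.001125
  Δ        -0.03014  -0.04522   0.01507
  eq         0.9096     3.317    0.0162
  solve Keq expr → x = 0.01507; check Q = 5.3620e-04
Then remove 0.2615 M of L.
Step 3:
                  L         J         X
  init       0.6481     3.317    0.0162
  Δ         0.01484   0.02226 -0.007419
  eq          0.663      3.34  0.008778
  solve Keq expr → x = -0.007419; check Q = 5.3620e-04

[L]_eq = 0.663 M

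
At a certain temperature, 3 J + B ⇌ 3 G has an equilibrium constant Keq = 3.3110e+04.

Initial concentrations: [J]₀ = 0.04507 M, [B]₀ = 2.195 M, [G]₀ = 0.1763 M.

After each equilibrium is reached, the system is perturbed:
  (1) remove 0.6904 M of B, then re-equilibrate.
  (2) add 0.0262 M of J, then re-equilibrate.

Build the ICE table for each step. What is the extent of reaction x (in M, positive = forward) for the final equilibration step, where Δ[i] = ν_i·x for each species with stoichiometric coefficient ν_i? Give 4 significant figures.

Q₀ = 27.27 vs Keq = 3.3110e+04 ⇒ Q<K, forward
Step 1:
                    J           B           G
  I           0.04507       2.195      0.1763
  C          -0.03988    -0.01329     0.03988
  E          0.005191       2.182      0.2162
  solve Keq expr → x = 0.01329; check Q = 3.3110e+04
Then remove 0.6904 M of B.
Step 2:
                    J           B           G
  I          0.005191       1.491      0.2162
  C        6.8293e-04  2.2764e-04 -6.8293e-04
  E          0.005874       1.492      0.2155
  solve Keq expr → x = -2.2764e-04; check Q = 3.3110e+04
Then add 0.0262 M of J.
Step 3:
                    J           B           G
  I           0.03207       1.492      0.2155
  C          -0.02549   -0.008498     0.02549
  E          0.006581       1.483       0.241
  solve Keq expr → x = 0.008498; check Q = 3.3110e+04

x = 0.008498 M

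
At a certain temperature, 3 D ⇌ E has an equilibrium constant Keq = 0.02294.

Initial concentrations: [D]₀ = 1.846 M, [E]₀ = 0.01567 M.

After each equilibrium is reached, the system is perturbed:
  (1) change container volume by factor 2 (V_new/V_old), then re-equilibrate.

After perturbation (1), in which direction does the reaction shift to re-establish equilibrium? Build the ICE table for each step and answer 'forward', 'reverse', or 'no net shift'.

Q₀ = 0.002491 vs Keq = 0.02294 ⇒ Q<K, forward
Step 1:
                  D         E
  init        1.846   0.01567
  Δ         -0.2387   0.07958
  eq          1.607   0.09525
  solve Keq expr → x = 0.07958; check Q = 0.02294
Then change container volume by factor 2 (V_new/V_old).
Step 2:
                  D         E
  init       0.8036   0.04762
  Δ         0.09323  -0.03108
  eq         0.8969   0.01655
  solve Keq expr → x = -0.03108; check Q = 0.02294

Direction: reverse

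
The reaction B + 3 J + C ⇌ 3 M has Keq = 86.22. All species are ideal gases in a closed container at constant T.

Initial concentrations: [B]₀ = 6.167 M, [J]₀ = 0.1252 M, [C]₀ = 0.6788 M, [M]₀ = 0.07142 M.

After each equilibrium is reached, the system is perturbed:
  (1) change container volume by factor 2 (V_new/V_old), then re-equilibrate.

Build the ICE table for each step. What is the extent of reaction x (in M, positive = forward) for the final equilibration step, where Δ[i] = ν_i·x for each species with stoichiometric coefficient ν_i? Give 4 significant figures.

Q₀ = 0.04434 vs Keq = 86.22 ⇒ Q<K, forward
Step 1:
                  B         J         C         M
  init        6.167    0.1252    0.6788   0.07142
  Δ        -0.03353   -0.1006  -0.03353    0.1006
  eq          6.133   0.02461    0.6453     0.172
  solve Keq expr → x = 0.03353; check Q = 86.22
Then change container volume by factor 2 (V_new/V_old).
Step 2:
                  B         J         C         M
  init        3.067   0.01231    0.3226     0.086
  Δ        0.001953  0.005858  0.001953 -0.005858
  eq          3.069   0.01817    0.3246   0.08014
  solve Keq expr → x = -0.001953; check Q = 86.22

x = -0.001953 M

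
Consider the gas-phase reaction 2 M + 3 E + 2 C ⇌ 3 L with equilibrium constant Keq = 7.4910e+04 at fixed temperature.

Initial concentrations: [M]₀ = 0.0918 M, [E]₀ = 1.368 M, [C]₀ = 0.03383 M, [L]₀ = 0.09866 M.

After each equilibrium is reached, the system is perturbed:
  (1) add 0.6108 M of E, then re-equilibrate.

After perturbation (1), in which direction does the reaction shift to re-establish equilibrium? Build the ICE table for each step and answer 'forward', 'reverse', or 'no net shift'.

Direction: forward

Q₀ = 38.89 vs Keq = 7.4910e+04 ⇒ Q<K, forward
Step 1:
                    M           E           C           L
  init         0.0918       1.368     0.03383     0.09866
  Δ           -0.0316     -0.0474     -0.0316      0.0474
  eq           0.0602       1.321    0.002232      0.1461
  solve Keq expr → x = 0.0158; check Q = 7.4910e+04
Then add 0.6108 M of E.
Step 2:
                    M           E           C           L
  init         0.0602       1.931    0.002232      0.1461
  Δ       -9.3051e-04   -0.001396 -9.3051e-04    0.001396
  eq          0.05927        1.93    0.001302      0.1475
  solve Keq expr → x = 4.6525e-04; check Q = 7.4910e+04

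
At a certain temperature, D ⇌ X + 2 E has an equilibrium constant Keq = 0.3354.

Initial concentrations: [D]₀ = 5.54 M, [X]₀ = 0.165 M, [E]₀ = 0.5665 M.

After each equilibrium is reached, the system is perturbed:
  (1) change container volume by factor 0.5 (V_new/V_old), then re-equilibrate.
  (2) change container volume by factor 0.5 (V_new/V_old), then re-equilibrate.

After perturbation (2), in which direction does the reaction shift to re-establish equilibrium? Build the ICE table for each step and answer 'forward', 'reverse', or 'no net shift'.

Direction: reverse

Q₀ = 0.009558 vs Keq = 0.3354 ⇒ Q<K, forward
Step 1:
                    D           X           E
  init           5.54       0.165      0.5665
  Δ           -0.5083      0.5083       1.017
  eq            5.032      0.6733       1.583
  solve Keq expr → x = 0.5083; check Q = 0.3354
Then change container volume by factor 0.5 (V_new/V_old).
Step 2:
                    D           X           E
  init          10.06       1.347       3.166
  Δ            0.5361     -0.5361      -1.072
  eq             10.6      0.8106       2.094
  solve Keq expr → x = -0.5361; check Q = 0.3354
Then change container volume by factor 0.5 (V_new/V_old).
Step 3:
                    D           X           E
  init           21.2       1.621       4.188
  Δ            0.6902     -0.6902       -1.38
  eq            21.89       0.931       2.808
  solve Keq expr → x = -0.6902; check Q = 0.3354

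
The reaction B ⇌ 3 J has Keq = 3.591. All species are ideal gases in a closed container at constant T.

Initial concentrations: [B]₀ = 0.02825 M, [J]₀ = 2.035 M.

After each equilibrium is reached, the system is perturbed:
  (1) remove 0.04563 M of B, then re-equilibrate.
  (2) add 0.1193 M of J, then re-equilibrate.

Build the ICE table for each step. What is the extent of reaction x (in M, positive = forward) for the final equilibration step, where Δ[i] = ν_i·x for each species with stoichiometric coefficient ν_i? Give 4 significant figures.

Q₀ = 298.3 vs Keq = 3.591 ⇒ Q>K, reverse
Step 1:
                   B          J
  I          0.02825      2.035
  C           0.3194    -0.9582
  E           0.3477      1.077
  solve Keq expr → x = -0.3194; check Q = 3.591
Then remove 0.04563 M of B.
Step 2:
                   B          J
  I            0.302      1.077
  C          0.01198   -0.03593
  E            0.314      1.041
  solve Keq expr → x = -0.01198; check Q = 3.591
Then add 0.1193 M of J.
Step 3:
                   B          J
  I            0.314       1.16
  C           0.0293   -0.08789
  E           0.3433      1.072
  solve Keq expr → x = -0.0293; check Q = 3.591

x = -0.0293 M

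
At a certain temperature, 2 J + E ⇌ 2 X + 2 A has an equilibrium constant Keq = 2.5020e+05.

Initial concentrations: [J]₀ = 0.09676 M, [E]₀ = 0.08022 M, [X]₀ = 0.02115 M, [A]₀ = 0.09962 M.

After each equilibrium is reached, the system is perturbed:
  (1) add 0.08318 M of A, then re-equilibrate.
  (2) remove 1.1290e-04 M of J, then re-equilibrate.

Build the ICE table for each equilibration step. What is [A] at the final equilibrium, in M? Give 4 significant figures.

[A]_eq = 0.2791 M

Q₀ = 0.005911 vs Keq = 2.5020e+05 ⇒ Q<K, forward
Step 1:
                  J         E         X         A
  I         0.09676   0.08022   0.02115   0.09962
  C         -0.0965  -0.04825    0.0965    0.0965
  E       2.5800e-04   0.03197    0.1177    0.1961
  solve Keq expr → x = 0.04825; check Q = 2.5020e+05
Then add 0.08318 M of A.
Step 2:
                  J         E         X         A
  I       2.5800e-04   0.03197    0.1177    0.2793
  C       1.0863e-04 5.4315e-05 -1.0863e-04 -1.0863e-04
  E       3.6663e-04   0.03202    0.1175    0.2792
  solve Keq expr → x = -5.4315e-05; check Q = 2.5020e+05
Then remove 1.1290e-04 M of J.
Step 3:
                  J         E         X         A
  I       2.5373e-04   0.03202    0.1175    0.2792
  C       1.1208e-04 5.6042e-05 -1.1208e-04 -1.1208e-04
  E       3.6581e-04   0.03208    0.1174    0.2791
  solve Keq expr → x = -5.6042e-05; check Q = 2.5020e+05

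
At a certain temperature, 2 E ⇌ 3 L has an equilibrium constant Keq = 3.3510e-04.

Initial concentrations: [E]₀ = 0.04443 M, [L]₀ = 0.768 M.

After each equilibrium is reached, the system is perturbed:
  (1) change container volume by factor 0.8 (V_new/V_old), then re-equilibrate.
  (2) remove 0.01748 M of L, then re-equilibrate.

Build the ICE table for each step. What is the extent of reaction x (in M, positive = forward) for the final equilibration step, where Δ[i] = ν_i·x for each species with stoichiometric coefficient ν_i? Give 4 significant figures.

Q₀ = 229.5 vs Keq = 3.3510e-04 ⇒ Q>K, reverse
Step 1:
                  E         L
  init      0.04443     0.768
  Δ          0.4818   -0.7227
  eq         0.5262   0.04527
  solve Keq expr → x = -0.2409; check Q = 3.3510e-04
Then change container volume by factor 0.8 (V_new/V_old).
Step 2:
                  E         L
  init       0.6578   0.05659
  Δ        0.002612 -0.003918
  eq         0.6604   0.05268
  solve Keq expr → x = -0.001306; check Q = 3.3510e-04
Then remove 0.01748 M of L.
Step 3:
                  E         L
  init       0.6604    0.0352
  Δ        -0.01125   0.01688
  eq         0.6492   0.05208
  solve Keq expr → x = 0.005627; check Q = 3.3510e-04

x = 0.005627 M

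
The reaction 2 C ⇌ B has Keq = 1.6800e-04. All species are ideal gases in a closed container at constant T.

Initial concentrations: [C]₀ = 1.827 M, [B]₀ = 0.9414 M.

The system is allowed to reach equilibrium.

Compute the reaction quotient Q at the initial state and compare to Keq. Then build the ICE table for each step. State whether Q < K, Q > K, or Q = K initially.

Q₀ = 0.282 vs Keq = 1.6800e-04 ⇒ Q>K, reverse
Step 1:
                    C           B
  Initial       1.827      0.9414
  Change        1.878     -0.9391
  Equil         3.705    0.002306
  solve Keq expr → x = -0.9391; check Q = 1.6800e-04

Q₀ = 0.282; Q > K (proceeds reverse)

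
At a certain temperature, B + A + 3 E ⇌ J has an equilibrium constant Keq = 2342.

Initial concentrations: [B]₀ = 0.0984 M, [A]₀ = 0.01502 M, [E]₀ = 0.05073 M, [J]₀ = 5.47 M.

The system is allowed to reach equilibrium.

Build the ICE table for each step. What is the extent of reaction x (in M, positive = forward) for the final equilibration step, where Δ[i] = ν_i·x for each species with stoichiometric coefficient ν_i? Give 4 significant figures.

x = -0.1233 M

Q₀ = 2.8348e+07 vs Keq = 2342 ⇒ Q>K, reverse
Step 1:
                    B           A           E           J
  Initial      0.0984     0.01502     0.05073        5.47
  Change       0.1233      0.1233      0.3699     -0.1233
  Equil        0.2217      0.1383      0.4207       5.347
  solve Keq expr → x = -0.1233; check Q = 2342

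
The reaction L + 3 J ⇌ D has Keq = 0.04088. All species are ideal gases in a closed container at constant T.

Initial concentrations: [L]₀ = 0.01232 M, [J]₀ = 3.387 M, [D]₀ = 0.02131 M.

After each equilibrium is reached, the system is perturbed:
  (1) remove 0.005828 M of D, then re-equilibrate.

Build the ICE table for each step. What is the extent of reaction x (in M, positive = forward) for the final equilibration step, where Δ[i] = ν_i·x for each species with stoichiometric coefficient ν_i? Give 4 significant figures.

Q₀ = 0.04452 vs Keq = 0.04088 ⇒ Q>K, reverse
Step 1:
                    L           J           D
  Initial     0.01232       3.387     0.02131
  Change   6.5870e-04    0.001976 -6.5870e-04
  Equil       0.01298       3.389     0.02065
  solve Keq expr → x = -6.5870e-04; check Q = 0.04088
Then remove 0.005828 M of D.
Step 2:
                    L           J           D
  Initial     0.01298       3.389     0.01482
  Change     -0.00221   -0.006631     0.00221
  Equil       0.01077       3.382     0.01703
  solve Keq expr → x = 0.00221; check Q = 0.04088

x = 0.00221 M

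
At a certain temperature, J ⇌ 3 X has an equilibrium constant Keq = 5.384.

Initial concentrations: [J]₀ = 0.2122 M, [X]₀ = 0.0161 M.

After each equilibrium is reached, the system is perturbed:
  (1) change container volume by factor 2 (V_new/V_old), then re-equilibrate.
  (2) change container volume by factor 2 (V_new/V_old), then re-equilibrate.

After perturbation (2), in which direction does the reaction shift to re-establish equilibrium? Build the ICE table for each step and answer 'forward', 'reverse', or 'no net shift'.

Q₀ = 1.9667e-05 vs Keq = 5.384 ⇒ Q<K, forward
Step 1:
                    J           X
  Initial      0.2122      0.0161
  Change      -0.1802      0.5405
  Equil       0.03203      0.5566
  solve Keq expr → x = 0.1802; check Q = 5.384
Then change container volume by factor 2 (V_new/V_old).
Step 2:
                    J           X
  Initial     0.01601      0.2783
  Change     -0.01049     0.03148
  Equil      0.005522      0.3098
  solve Keq expr → x = 0.01049; check Q = 5.384
Then change container volume by factor 2 (V_new/V_old).
Step 3:
                    J           X
  Initial    0.002761      0.1549
  Change    -0.001988    0.005963
  Equil    7.7305e-04      0.1609
  solve Keq expr → x = 0.001988; check Q = 5.384

Direction: forward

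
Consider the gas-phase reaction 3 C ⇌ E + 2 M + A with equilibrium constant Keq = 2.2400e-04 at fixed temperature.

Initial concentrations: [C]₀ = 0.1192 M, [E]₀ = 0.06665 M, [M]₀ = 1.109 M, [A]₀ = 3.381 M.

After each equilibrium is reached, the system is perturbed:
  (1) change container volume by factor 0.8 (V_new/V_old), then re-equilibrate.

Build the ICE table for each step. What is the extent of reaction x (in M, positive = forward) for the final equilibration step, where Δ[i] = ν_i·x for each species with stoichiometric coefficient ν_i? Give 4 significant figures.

x = -5.7688e-07 M

Q₀ = 163.6 vs Keq = 2.2400e-04 ⇒ Q>K, reverse
Step 1:
                  C         E         M         A
  init       0.1192   0.06665     1.109     3.381
  Δ          0.1999  -0.06665   -0.1333  -0.06665
  eq         0.3191 2.3076e-06    0.9757     3.314
  solve Keq expr → x = -0.06665; check Q = 2.2400e-04
Then change container volume by factor 0.8 (V_new/V_old).
Step 2:
                  C         E         M         A
  init       0.3989 2.8846e-06      1.22     4.143
  Δ       1.7306e-06 -5.7688e-07 -1.1538e-06 -5.7688e-07
  eq         0.3989 2.3077e-06      1.22     4.143
  solve Keq expr → x = -5.7688e-07; check Q = 2.2400e-04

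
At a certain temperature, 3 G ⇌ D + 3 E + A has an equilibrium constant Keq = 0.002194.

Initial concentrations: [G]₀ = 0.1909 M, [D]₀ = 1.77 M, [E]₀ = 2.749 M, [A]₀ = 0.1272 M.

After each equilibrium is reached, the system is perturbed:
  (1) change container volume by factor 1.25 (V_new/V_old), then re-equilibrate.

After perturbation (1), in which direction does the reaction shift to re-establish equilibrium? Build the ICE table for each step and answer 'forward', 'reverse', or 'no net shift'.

Direction: forward

Q₀ = 672.3 vs Keq = 0.002194 ⇒ Q>K, reverse
Step 1:
                  G         D         E         A
  init       0.1909      1.77     2.749    0.1272
  Δ          0.3815   -0.1272   -0.3815   -0.1272
  eq         0.5724     1.643     2.367 1.8880e-05
  solve Keq expr → x = -0.1272; check Q = 0.002194
Then change container volume by factor 1.25 (V_new/V_old).
Step 2:
                  G         D         E         A
  init        0.458     1.314     1.894 1.5104e-05
  Δ       -2.5473e-05 8.4909e-06 2.5473e-05 8.4909e-06
  eq         0.4579     1.314     1.894 2.3595e-05
  solve Keq expr → x = 8.4909e-06; check Q = 0.002194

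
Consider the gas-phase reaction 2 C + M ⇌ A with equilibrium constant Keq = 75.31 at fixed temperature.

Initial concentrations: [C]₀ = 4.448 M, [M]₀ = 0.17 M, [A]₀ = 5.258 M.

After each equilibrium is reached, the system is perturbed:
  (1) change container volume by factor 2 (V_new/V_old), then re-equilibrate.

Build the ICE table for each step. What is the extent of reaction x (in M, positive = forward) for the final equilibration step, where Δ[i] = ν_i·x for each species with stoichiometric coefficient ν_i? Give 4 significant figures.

x = -0.006253 M

Q₀ = 1.563 vs Keq = 75.31 ⇒ Q<K, forward
Step 1:
                   C          M          A
  init         4.448       0.17      5.258
  Δ          -0.3315    -0.1657     0.1657
  eq           4.117    0.00425      5.424
  solve Keq expr → x = 0.1657; check Q = 75.31
Then change container volume by factor 2 (V_new/V_old).
Step 2:
                   C          M          A
  init         2.058   0.002125      2.712
  Δ          0.01251   0.006253  -0.006253
  eq           2.071   0.008378      2.706
  solve Keq expr → x = -0.006253; check Q = 75.31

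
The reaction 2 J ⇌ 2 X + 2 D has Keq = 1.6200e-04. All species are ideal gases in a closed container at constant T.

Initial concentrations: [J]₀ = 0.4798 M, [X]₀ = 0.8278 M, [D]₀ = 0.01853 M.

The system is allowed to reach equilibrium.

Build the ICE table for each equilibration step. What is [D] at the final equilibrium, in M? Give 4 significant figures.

[D]_eq = 0.007645 M

Q₀ = 0.001022 vs Keq = 1.6200e-04 ⇒ Q>K, reverse
Step 1:
                    J           X           D
  Initial      0.4798      0.8278     0.01853
  Change      0.01088    -0.01088    -0.01088
  Equil        0.4907      0.8169    0.007645
  solve Keq expr → x = -0.005442; check Q = 1.6200e-04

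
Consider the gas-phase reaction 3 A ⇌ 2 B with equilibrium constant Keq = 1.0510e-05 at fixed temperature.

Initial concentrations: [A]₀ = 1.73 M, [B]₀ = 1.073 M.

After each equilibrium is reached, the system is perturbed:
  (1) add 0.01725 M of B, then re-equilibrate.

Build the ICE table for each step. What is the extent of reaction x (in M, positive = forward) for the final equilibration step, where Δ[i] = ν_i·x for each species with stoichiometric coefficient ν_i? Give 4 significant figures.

x = -0.008512 M

Q₀ = 0.2224 vs Keq = 1.0510e-05 ⇒ Q>K, reverse
Step 1:
                    A           B
  I              1.73       1.073
  C              1.58      -1.053
  E              3.31     0.01952
  solve Keq expr → x = -0.5267; check Q = 1.0510e-05
Then add 0.01725 M of B.
Step 2:
                    A           B
  I              3.31     0.03677
  C           0.02554    -0.01702
  E             3.336     0.01975
  solve Keq expr → x = -0.008512; check Q = 1.0510e-05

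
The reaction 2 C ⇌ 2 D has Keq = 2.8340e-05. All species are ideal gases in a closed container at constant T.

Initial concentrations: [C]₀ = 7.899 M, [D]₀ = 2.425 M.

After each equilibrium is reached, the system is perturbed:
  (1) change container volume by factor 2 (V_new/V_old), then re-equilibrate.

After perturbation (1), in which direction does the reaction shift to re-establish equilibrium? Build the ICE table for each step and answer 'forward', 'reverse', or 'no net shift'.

Direction: no net shift

Q₀ = 0.09425 vs Keq = 2.8340e-05 ⇒ Q>K, reverse
Step 1:
                  C         D
  init        7.899     2.425
  Δ            2.37     -2.37
  eq          10.27   0.05467
  solve Keq expr → x = -1.185; check Q = 2.8340e-05
Then change container volume by factor 2 (V_new/V_old).
Step 2:
                  C         D
  init        5.135   0.02733
  Δ               0         0
  eq          5.135   0.02733
  solve Keq expr → x = 0; check Q = 2.8340e-05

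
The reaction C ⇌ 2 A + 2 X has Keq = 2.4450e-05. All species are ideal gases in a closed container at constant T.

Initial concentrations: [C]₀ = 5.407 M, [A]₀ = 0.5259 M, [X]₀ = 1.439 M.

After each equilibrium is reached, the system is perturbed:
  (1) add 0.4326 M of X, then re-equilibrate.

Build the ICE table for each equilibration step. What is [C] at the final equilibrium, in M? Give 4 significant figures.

[C]_eq = 5.666 M

Q₀ = 0.1059 vs Keq = 2.4450e-05 ⇒ Q>K, reverse
Step 1:
                  C         A         X
  I           5.407    0.5259     1.439
  C          0.2566   -0.5132   -0.5132
  E           5.664   0.01271    0.9258
  solve Keq expr → x = -0.2566; check Q = 2.4450e-05
Then add 0.4326 M of X.
Step 2:
                  C         A         X
  I           5.664   0.01271     1.358
  C         0.00201 -0.004021 -0.004021
  E           5.666   0.00869     1.354
  solve Keq expr → x = -0.00201; check Q = 2.4450e-05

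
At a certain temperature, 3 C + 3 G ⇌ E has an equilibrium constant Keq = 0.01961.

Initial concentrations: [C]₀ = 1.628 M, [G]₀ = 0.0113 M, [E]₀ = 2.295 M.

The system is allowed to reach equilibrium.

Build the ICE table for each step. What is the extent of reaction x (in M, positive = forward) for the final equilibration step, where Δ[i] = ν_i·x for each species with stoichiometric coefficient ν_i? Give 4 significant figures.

Q₀ = 3.6862e+05 vs Keq = 0.01961 ⇒ Q>K, reverse
Step 1:
                  C         G         E
  init        1.628    0.0113     2.295
  Δ           1.455     1.455   -0.4849
  eq          3.083     1.466      1.81
  solve Keq expr → x = -0.4849; check Q = 0.01961

x = -0.4849 M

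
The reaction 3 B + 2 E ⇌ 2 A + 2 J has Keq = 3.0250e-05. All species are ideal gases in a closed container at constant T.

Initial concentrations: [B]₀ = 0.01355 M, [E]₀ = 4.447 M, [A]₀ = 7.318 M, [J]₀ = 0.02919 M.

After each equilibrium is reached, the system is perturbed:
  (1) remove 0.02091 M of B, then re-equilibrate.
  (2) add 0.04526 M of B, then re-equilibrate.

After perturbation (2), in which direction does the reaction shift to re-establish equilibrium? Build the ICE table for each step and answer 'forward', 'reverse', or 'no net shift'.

Direction: forward

Q₀ = 927.5 vs Keq = 3.0250e-05 ⇒ Q>K, reverse
Step 1:
                    B           E           A           J
  Initial     0.01355       4.447       7.318     0.02919
  Change      0.04372     0.02914    -0.02914    -0.02914
  Equil       0.05727       4.476       7.289  4.6286e-05
  solve Keq expr → x = -0.01457; check Q = 3.0250e-05
Then remove 0.02091 M of B.
Step 2:
                    B           E           A           J
  Initial     0.03636       4.476       7.289  4.6286e-05
  Change   3.4259e-05  2.2839e-05 -2.2839e-05 -2.2839e-05
  Equil       0.03639       4.476       7.289  2.3447e-05
  solve Keq expr → x = -1.1420e-05; check Q = 3.0250e-05
Then add 0.04526 M of B.
Step 3:
                    B           E           A           J
  Initial     0.08165       4.476       7.289  2.3447e-05
  Change  -8.2853e-05 -5.5235e-05  5.5235e-05  5.5235e-05
  Equil       0.08157       4.476       7.289  7.8682e-05
  solve Keq expr → x = 2.7618e-05; check Q = 3.0250e-05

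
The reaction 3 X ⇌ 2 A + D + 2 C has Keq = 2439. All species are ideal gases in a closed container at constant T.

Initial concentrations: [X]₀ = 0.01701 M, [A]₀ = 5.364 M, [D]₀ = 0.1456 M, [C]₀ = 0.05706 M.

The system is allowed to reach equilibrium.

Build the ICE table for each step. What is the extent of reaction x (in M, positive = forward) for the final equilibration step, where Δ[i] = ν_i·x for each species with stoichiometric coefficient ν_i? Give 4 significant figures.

x = -2.1385e-04 M

Q₀ = 2771 vs Keq = 2439 ⇒ Q>K, reverse
Step 1:
                   X          A          D          C
  I          0.01701      5.364     0.1456    0.05706
  C       6.4154e-04 -4.2770e-04 -2.1385e-04 -4.2770e-04
  E          0.01765      5.364     0.1454    0.05663
  solve Keq expr → x = -2.1385e-04; check Q = 2439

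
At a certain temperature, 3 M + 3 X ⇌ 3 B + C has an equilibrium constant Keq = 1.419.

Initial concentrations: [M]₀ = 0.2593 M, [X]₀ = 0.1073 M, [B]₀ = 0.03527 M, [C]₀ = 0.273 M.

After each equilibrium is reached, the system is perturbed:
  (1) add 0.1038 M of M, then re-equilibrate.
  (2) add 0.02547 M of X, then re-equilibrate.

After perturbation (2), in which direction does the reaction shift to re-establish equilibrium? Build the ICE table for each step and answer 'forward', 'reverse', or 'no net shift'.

Direction: forward

Q₀ = 0.5561 vs Keq = 1.419 ⇒ Q<K, forward
Step 1:
                  M         X         B         C
  init       0.2593    0.1073   0.03527     0.273
  Δ       -0.007887 -0.007887  0.007887  0.002629
  eq         0.2514   0.09941   0.04316    0.2756
  solve Keq expr → x = 0.002629; check Q = 1.419
Then add 0.1038 M of M.
Step 2:
                  M         X         B         C
  init       0.3552   0.09941   0.04316    0.2756
  Δ       -0.009959 -0.009959  0.009959   0.00332
  eq         0.3453   0.08945   0.05312    0.2789
  solve Keq expr → x = 0.00332; check Q = 1.419
Then add 0.02547 M of X.
Step 3:
                  M         X         B         C
  init       0.3453    0.1149   0.05312    0.2789
  Δ       -0.008395 -0.008395  0.008395  0.002798
  eq         0.3369    0.1065   0.06151    0.2817
  solve Keq expr → x = 0.002798; check Q = 1.419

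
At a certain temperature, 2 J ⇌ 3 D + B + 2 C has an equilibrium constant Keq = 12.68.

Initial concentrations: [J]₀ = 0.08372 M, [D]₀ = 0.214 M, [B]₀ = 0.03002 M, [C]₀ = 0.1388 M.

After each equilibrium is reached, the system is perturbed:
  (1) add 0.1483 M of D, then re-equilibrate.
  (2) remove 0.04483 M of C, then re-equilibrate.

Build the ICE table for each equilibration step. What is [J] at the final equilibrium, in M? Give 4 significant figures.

Q₀ = 8.0867e-04 vs Keq = 12.68 ⇒ Q<K, forward
Step 1:
                  J         D         B         C
  I         0.08372     0.214   0.03002    0.1388
  C        -0.08056    0.1208   0.04028   0.08056
  E        0.003164    0.3348    0.0703    0.2194
  solve Keq expr → x = 0.04028; check Q = 12.68
Then add 0.1483 M of D.
Step 2:
                  J         D         B         C
  I        0.003164    0.4831    0.0703    0.2194
  C         0.00217 -0.003254 -0.001085  -0.00217
  E        0.005334    0.4799   0.06921    0.2172
  solve Keq expr → x = -0.001085; check Q = 12.68
Then remove 0.04483 M of C.
Step 3:
                  J         D         B         C
  I        0.005334    0.4799   0.06921    0.1724
  C       -0.001039  0.001558 5.1937e-04  0.001039
  E        0.004295    0.4814   0.06973    0.1734
  solve Keq expr → x = 5.1937e-04; check Q = 12.68

[J]_eq = 0.004295 M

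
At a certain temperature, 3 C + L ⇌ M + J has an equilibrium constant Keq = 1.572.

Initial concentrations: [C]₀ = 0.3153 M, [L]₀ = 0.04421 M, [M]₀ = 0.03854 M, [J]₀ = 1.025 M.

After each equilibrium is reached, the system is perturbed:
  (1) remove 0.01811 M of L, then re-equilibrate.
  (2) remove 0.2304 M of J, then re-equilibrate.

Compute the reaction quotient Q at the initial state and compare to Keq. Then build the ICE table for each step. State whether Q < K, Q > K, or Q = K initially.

Q₀ = 28.51; Q > K (proceeds reverse)

Q₀ = 28.51 vs Keq = 1.572 ⇒ Q>K, reverse
Step 1:
                   C          L          M          J
  Initial     0.3153    0.04421    0.03854      1.025
  Change     0.09171    0.03057   -0.03057   -0.03057
  Equil        0.407    0.07478    0.00797     0.9944
  solve Keq expr → x = -0.03057; check Q = 1.572
Then remove 0.01811 M of L.
Step 2:
                   C          L          M          J
  Initial      0.407    0.05667    0.00797     0.9944
  Change    0.004626   0.001542  -0.001542  -0.001542
  Equil       0.4116    0.05821   0.006428     0.9929
  solve Keq expr → x = -0.001542; check Q = 1.572
Then remove 0.2304 M of J.
Step 3:
                   C          L          M          J
  Initial     0.4116    0.05821   0.006428     0.7625
  Change   -0.004379   -0.00146    0.00146    0.00146
  Equil       0.4073    0.05675   0.007888     0.7639
  solve Keq expr → x = 0.00146; check Q = 1.572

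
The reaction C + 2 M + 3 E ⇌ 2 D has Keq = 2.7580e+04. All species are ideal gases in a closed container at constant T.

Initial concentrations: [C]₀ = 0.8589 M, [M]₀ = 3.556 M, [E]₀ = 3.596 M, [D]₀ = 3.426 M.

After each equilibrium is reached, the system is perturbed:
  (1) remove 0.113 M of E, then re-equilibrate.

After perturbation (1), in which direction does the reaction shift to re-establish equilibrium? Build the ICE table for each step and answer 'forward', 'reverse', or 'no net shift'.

Q₀ = 0.02324 vs Keq = 2.7580e+04 ⇒ Q<K, forward
Step 1:
                   C          M          E          D
  Initial     0.8589      3.556      3.596      3.426
  Change     -0.8586     -1.717     -2.576      1.717
  Equil   2.6725e-04      1.839       1.02      5.143
  solve Keq expr → x = 0.8586; check Q = 2.7580e+04
Then remove 0.113 M of E.
Step 2:
                   C          M          E          D
  Initial 2.6725e-04      1.839     0.9071      5.143
  Change  1.1228e-04 2.2457e-04 3.3685e-04 -2.2457e-04
  Equil   3.7953e-04      1.839     0.9074      5.143
  solve Keq expr → x = -1.1228e-04; check Q = 2.7580e+04

Direction: reverse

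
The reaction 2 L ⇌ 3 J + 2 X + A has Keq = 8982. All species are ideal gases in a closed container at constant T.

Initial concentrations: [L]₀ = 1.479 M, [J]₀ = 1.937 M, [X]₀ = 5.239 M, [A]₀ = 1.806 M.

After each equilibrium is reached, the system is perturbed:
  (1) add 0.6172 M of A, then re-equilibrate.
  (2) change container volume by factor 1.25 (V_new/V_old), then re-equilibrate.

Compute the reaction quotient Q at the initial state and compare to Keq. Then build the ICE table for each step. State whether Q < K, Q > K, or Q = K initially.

Q₀ = 164.7 vs Keq = 8982 ⇒ Q<K, forward
Step 1:
                   L          J          X          A
  I            1.479      1.937      5.239      1.806
  C          -0.8995      1.349     0.8995     0.4497
  E           0.5795      3.286      6.138      2.256
  solve Keq expr → x = 0.4497; check Q = 8982
Then add 0.6172 M of A.
Step 2:
                   L          J          X          A
  I           0.5795      3.286      6.138      2.873
  C          0.04646   -0.06969   -0.04646   -0.02323
  E            0.626      3.217      6.092       2.85
  solve Keq expr → x = -0.02323; check Q = 8982
Then change container volume by factor 1.25 (V_new/V_old).
Step 3:
                   L          J          X          A
  I           0.5008      2.573      4.874       2.28
  C          -0.1289     0.1933     0.1289    0.06445
  E           0.3719      2.767      5.003      2.344
  solve Keq expr → x = 0.06445; check Q = 8982

Q₀ = 164.7; Q < K (proceeds forward)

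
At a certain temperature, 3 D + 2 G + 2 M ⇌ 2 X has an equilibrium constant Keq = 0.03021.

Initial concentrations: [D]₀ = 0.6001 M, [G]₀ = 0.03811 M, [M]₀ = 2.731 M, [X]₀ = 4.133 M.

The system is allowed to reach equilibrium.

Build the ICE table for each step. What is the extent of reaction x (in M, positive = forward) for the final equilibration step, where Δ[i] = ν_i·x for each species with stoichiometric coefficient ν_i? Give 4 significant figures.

Q₀ = 7297 vs Keq = 0.03021 ⇒ Q>K, reverse
Step 1:
                    D           G           M           X
  I            0.6001     0.03811       2.731       4.133
  C             1.756        1.17        1.17       -1.17
  E             2.356       1.208       3.901       2.963
  solve Keq expr → x = -0.5852; check Q = 0.03021

x = -0.5852 M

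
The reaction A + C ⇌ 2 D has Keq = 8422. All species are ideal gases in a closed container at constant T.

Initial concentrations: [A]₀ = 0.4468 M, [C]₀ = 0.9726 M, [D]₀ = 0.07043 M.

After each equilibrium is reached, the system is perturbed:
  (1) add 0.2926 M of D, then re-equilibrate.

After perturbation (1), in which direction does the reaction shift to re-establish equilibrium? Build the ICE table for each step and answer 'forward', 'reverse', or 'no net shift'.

Q₀ = 0.01141 vs Keq = 8422 ⇒ Q<K, forward
Step 1:
                   A          C          D
  I           0.4468     0.9726    0.07043
  C          -0.4466    -0.4466     0.8932
  E       2.0960e-04      0.526     0.9636
  solve Keq expr → x = 0.4466; check Q = 8422
Then add 0.2926 M of D.
Step 2:
                   A          C          D
  I       2.0960e-04      0.526      1.256
  C       1.4635e-04 1.4635e-04 -2.9270e-04
  E       3.5595e-04     0.5262      1.256
  solve Keq expr → x = -1.4635e-04; check Q = 8422

Direction: reverse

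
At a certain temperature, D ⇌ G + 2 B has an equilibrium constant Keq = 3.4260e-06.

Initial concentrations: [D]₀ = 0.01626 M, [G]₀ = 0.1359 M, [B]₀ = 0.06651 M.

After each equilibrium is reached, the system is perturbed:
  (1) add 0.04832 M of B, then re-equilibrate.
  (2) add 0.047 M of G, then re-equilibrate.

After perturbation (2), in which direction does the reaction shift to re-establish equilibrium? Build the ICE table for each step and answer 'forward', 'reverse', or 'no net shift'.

Direction: reverse

Q₀ = 0.03697 vs Keq = 3.4260e-06 ⇒ Q>K, reverse
Step 1:
                    D           G           B
  init        0.01626      0.1359     0.06651
  Δ           0.03262    -0.03262    -0.06524
  eq          0.04888      0.1033    0.001273
  solve Keq expr → x = -0.03262; check Q = 3.4260e-06
Then add 0.04832 M of B.
Step 2:
                    D           G           B
  init        0.04888      0.1033     0.04959
  Δ           0.02391    -0.02391    -0.04782
  eq          0.07279     0.07937    0.001773
  solve Keq expr → x = -0.02391; check Q = 3.4260e-06
Then add 0.047 M of G.
Step 3:
                    D           G           B
  init        0.07279      0.1264    0.001773
  Δ        1.8250e-04 -1.8250e-04 -3.6500e-04
  eq          0.07297      0.1262    0.001408
  solve Keq expr → x = -1.8250e-04; check Q = 3.4260e-06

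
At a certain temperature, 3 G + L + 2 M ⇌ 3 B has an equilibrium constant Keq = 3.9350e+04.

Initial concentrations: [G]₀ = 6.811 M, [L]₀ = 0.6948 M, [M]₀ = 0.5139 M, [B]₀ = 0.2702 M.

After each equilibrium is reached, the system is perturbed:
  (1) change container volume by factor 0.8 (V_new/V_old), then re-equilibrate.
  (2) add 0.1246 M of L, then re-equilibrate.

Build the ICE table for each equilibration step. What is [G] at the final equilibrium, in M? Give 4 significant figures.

Q₀ = 3.4026e-04 vs Keq = 3.9350e+04 ⇒ Q<K, forward
Step 1:
                   G          L          M          B
  Initial      6.811     0.6948     0.5139     0.2702
  Change       -0.77    -0.2567    -0.5134       0.77
  Equil        6.041     0.4381 5.4421e-04       1.04
  solve Keq expr → x = 0.2567; check Q = 3.9350e+04
Then change container volume by factor 0.8 (V_new/V_old).
Step 2:
                   G          L          M          B
  Initial      7.551     0.5477 6.8026e-04        1.3
  Change  -2.8991e-04 -9.6636e-05 -1.9327e-04 2.8991e-04
  Equil        7.551     0.5476 4.8699e-04      1.301
  solve Keq expr → x = 9.6636e-05; check Q = 3.9350e+04
Then add 0.1246 M of L.
Step 3:
                   G          L          M          B
  Initial      7.551     0.6722 4.8699e-04      1.301
  Change  -7.1099e-05 -2.3700e-05 -4.7399e-05 7.1099e-05
  Equil        7.551     0.6721 4.3959e-04      1.301
  solve Keq expr → x = 2.3700e-05; check Q = 3.9350e+04

[G]_eq = 7.551 M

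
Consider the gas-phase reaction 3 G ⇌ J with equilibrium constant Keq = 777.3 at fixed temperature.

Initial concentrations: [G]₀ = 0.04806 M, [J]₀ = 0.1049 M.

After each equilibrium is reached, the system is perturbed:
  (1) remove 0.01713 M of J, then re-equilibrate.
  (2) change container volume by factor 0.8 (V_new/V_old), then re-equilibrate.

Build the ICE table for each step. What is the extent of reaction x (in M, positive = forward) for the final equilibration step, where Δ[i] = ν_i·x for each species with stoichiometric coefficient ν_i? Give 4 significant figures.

Q₀ = 945 vs Keq = 777.3 ⇒ Q>K, reverse
Step 1:
                  G         J
  I         0.04806    0.1049
  C        0.003066 -0.001022
  E         0.05113    0.1039
  solve Keq expr → x = -0.001022; check Q = 777.3
Then remove 0.01713 M of J.
Step 2:
                  G         J
  I         0.05113   0.08675
  C       -0.002808 9.3606e-04
  E         0.04832   0.08768
  solve Keq expr → x = 9.3606e-04; check Q = 777.3
Then change container volume by factor 0.8 (V_new/V_old).
Step 3:
                  G         J
  I          0.0604    0.1096
  C       -0.007933  0.002644
  E         0.05246    0.1122
  solve Keq expr → x = 0.002644; check Q = 777.3

x = 0.002644 M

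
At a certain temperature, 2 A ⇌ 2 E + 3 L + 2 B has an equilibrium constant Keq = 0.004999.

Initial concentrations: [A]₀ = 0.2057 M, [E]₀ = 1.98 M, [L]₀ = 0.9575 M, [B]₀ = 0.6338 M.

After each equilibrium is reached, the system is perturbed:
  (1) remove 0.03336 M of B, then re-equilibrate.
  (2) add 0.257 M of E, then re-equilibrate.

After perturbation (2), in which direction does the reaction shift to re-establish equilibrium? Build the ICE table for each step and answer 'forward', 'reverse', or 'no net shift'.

Q₀ = 32.67 vs Keq = 0.004999 ⇒ Q>K, reverse
Step 1:
                   A          E          L          B
  Initial     0.2057       1.98     0.9575     0.6338
  Change      0.4439    -0.4439    -0.6659    -0.4439
  Equil       0.6496      1.536     0.2916     0.1899
  solve Keq expr → x = -0.222; check Q = 0.004999
Then remove 0.03336 M of B.
Step 2:
                   A          E          L          B
  Initial     0.6496      1.536     0.2916     0.1565
  Change     -0.0122     0.0122     0.0183     0.0122
  Equil       0.6374      1.548     0.3099     0.1687
  solve Keq expr → x = 0.0061; check Q = 0.004999
Then add 0.257 M of E.
Step 3:
                   A          E          L          B
  Initial     0.6374      1.805     0.3099     0.1687
  Change    0.009809  -0.009809   -0.01471  -0.009809
  Equil       0.6472      1.795     0.2952     0.1589
  solve Keq expr → x = -0.004904; check Q = 0.004999

Direction: reverse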